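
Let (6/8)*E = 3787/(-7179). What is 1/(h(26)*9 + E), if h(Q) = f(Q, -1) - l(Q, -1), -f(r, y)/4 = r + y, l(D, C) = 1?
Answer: -21537/19592281 ≈ -0.0010993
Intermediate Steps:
E = -15148/21537 (E = 4*(3787/(-7179))/3 = 4*(3787*(-1/7179))/3 = (4/3)*(-3787/7179) = -15148/21537 ≈ -0.70335)
f(r, y) = -4*r - 4*y (f(r, y) = -4*(r + y) = -4*r - 4*y)
h(Q) = 3 - 4*Q (h(Q) = (-4*Q - 4*(-1)) - 1*1 = (-4*Q + 4) - 1 = (4 - 4*Q) - 1 = 3 - 4*Q)
1/(h(26)*9 + E) = 1/((3 - 4*26)*9 - 15148/21537) = 1/((3 - 104)*9 - 15148/21537) = 1/(-101*9 - 15148/21537) = 1/(-909 - 15148/21537) = 1/(-19592281/21537) = -21537/19592281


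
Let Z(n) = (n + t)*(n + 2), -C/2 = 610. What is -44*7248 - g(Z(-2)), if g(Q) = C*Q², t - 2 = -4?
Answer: -318912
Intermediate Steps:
t = -2 (t = 2 - 4 = -2)
C = -1220 (C = -2*610 = -1220)
Z(n) = (-2 + n)*(2 + n) (Z(n) = (n - 2)*(n + 2) = (-2 + n)*(2 + n))
g(Q) = -1220*Q²
-44*7248 - g(Z(-2)) = -44*7248 - (-1220)*(-4 + (-2)²)² = -318912 - (-1220)*(-4 + 4)² = -318912 - (-1220)*0² = -318912 - (-1220)*0 = -318912 - 1*0 = -318912 + 0 = -318912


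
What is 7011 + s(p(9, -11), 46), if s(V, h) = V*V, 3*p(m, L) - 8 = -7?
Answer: 63100/9 ≈ 7011.1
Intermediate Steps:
p(m, L) = ⅓ (p(m, L) = 8/3 + (⅓)*(-7) = 8/3 - 7/3 = ⅓)
s(V, h) = V²
7011 + s(p(9, -11), 46) = 7011 + (⅓)² = 7011 + ⅑ = 63100/9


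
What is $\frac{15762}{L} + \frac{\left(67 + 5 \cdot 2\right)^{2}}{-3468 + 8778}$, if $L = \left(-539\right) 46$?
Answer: $\frac{31653703}{65828070} \approx 0.48085$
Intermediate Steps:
$L = -24794$
$\frac{15762}{L} + \frac{\left(67 + 5 \cdot 2\right)^{2}}{-3468 + 8778} = \frac{15762}{-24794} + \frac{\left(67 + 5 \cdot 2\right)^{2}}{-3468 + 8778} = 15762 \left(- \frac{1}{24794}\right) + \frac{\left(67 + 10\right)^{2}}{5310} = - \frac{7881}{12397} + 77^{2} \cdot \frac{1}{5310} = - \frac{7881}{12397} + 5929 \cdot \frac{1}{5310} = - \frac{7881}{12397} + \frac{5929}{5310} = \frac{31653703}{65828070}$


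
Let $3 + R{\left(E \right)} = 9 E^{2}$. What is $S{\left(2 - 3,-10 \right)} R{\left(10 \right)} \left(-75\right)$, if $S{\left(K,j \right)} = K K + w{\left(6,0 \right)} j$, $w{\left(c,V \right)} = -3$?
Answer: $-2085525$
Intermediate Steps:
$S{\left(K,j \right)} = K^{2} - 3 j$ ($S{\left(K,j \right)} = K K - 3 j = K^{2} - 3 j$)
$R{\left(E \right)} = -3 + 9 E^{2}$
$S{\left(2 - 3,-10 \right)} R{\left(10 \right)} \left(-75\right) = \left(\left(2 - 3\right)^{2} - -30\right) \left(-3 + 9 \cdot 10^{2}\right) \left(-75\right) = \left(\left(-1\right)^{2} + 30\right) \left(-3 + 9 \cdot 100\right) \left(-75\right) = \left(1 + 30\right) \left(-3 + 900\right) \left(-75\right) = 31 \cdot 897 \left(-75\right) = 27807 \left(-75\right) = -2085525$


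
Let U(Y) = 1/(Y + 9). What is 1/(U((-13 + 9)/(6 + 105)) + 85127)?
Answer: 995/84701476 ≈ 1.1747e-5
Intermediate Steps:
U(Y) = 1/(9 + Y)
1/(U((-13 + 9)/(6 + 105)) + 85127) = 1/(1/(9 + (-13 + 9)/(6 + 105)) + 85127) = 1/(1/(9 - 4/111) + 85127) = 1/(1/(995/111) + 85127) = 1/(111/995 + 85127) = 1/(84701476/995) = 995/84701476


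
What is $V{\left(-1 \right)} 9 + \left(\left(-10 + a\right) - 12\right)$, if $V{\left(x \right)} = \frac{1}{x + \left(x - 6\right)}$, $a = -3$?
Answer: $- \frac{209}{8} \approx -26.125$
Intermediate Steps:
$V{\left(x \right)} = \frac{1}{-6 + 2 x}$ ($V{\left(x \right)} = \frac{1}{x + \left(x - 6\right)} = \frac{1}{x + \left(-6 + x\right)} = \frac{1}{-6 + 2 x}$)
$V{\left(-1 \right)} 9 + \left(\left(-10 + a\right) - 12\right) = \frac{1}{2 \left(-3 - 1\right)} 9 - 25 = \frac{1}{2 \left(-4\right)} 9 - 25 = \frac{1}{2} \left(- \frac{1}{4}\right) 9 - 25 = \left(- \frac{1}{8}\right) 9 - 25 = - \frac{9}{8} - 25 = - \frac{209}{8}$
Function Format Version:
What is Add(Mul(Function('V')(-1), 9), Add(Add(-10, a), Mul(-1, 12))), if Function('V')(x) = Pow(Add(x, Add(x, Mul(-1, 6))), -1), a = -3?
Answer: Rational(-209, 8) ≈ -26.125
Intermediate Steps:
Function('V')(x) = Pow(Add(-6, Mul(2, x)), -1) (Function('V')(x) = Pow(Add(x, Add(x, -6)), -1) = Pow(Add(x, Add(-6, x)), -1) = Pow(Add(-6, Mul(2, x)), -1))
Add(Mul(Function('V')(-1), 9), Add(Add(-10, a), Mul(-1, 12))) = Add(Mul(Mul(Rational(1, 2), Pow(Add(-3, -1), -1)), 9), Add(Add(-10, -3), Mul(-1, 12))) = Add(Mul(Mul(Rational(1, 2), Pow(-4, -1)), 9), Add(-13, -12)) = Add(Mul(Mul(Rational(1, 2), Rational(-1, 4)), 9), -25) = Add(Mul(Rational(-1, 8), 9), -25) = Add(Rational(-9, 8), -25) = Rational(-209, 8)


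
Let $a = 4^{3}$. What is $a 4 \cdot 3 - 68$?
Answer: $700$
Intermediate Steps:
$a = 64$
$a 4 \cdot 3 - 68 = 64 \cdot 4 \cdot 3 - 68 = 64 \cdot 12 - 68 = 768 - 68 = 700$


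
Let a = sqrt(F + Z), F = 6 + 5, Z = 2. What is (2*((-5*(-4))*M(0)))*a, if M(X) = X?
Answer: 0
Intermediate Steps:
F = 11
a = sqrt(13) (a = sqrt(11 + 2) = sqrt(13) ≈ 3.6056)
(2*((-5*(-4))*M(0)))*a = (2*(-5*(-4)*0))*sqrt(13) = (2*(20*0))*sqrt(13) = (2*0)*sqrt(13) = 0*sqrt(13) = 0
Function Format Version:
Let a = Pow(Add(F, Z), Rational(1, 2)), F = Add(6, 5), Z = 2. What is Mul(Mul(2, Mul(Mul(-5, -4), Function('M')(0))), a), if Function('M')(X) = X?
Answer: 0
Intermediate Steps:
F = 11
a = Pow(13, Rational(1, 2)) (a = Pow(Add(11, 2), Rational(1, 2)) = Pow(13, Rational(1, 2)) ≈ 3.6056)
Mul(Mul(2, Mul(Mul(-5, -4), Function('M')(0))), a) = Mul(Mul(2, Mul(Mul(-5, -4), 0)), Pow(13, Rational(1, 2))) = Mul(Mul(2, Mul(20, 0)), Pow(13, Rational(1, 2))) = Mul(Mul(2, 0), Pow(13, Rational(1, 2))) = Mul(0, Pow(13, Rational(1, 2))) = 0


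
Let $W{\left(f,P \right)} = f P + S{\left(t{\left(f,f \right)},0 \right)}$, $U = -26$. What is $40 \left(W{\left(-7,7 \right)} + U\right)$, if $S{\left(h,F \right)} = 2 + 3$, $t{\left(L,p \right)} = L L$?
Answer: $-2800$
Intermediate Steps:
$t{\left(L,p \right)} = L^{2}$
$S{\left(h,F \right)} = 5$
$W{\left(f,P \right)} = 5 + P f$ ($W{\left(f,P \right)} = f P + 5 = P f + 5 = 5 + P f$)
$40 \left(W{\left(-7,7 \right)} + U\right) = 40 \left(\left(5 + 7 \left(-7\right)\right) - 26\right) = 40 \left(\left(5 - 49\right) - 26\right) = 40 \left(-44 - 26\right) = 40 \left(-70\right) = -2800$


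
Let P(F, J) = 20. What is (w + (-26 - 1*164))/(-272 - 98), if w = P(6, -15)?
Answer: 17/37 ≈ 0.45946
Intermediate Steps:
w = 20
(w + (-26 - 1*164))/(-272 - 98) = (20 + (-26 - 1*164))/(-272 - 98) = (20 + (-26 - 164))/(-370) = (20 - 190)*(-1/370) = -170*(-1/370) = 17/37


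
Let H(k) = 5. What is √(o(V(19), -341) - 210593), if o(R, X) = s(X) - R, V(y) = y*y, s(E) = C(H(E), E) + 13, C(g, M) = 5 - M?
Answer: I*√210595 ≈ 458.91*I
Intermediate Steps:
s(E) = 18 - E (s(E) = (5 - E) + 13 = 18 - E)
V(y) = y²
o(R, X) = 18 - R - X (o(R, X) = (18 - X) - R = 18 - R - X)
√(o(V(19), -341) - 210593) = √((18 - 1*19² - 1*(-341)) - 210593) = √((18 - 1*361 + 341) - 210593) = √((18 - 361 + 341) - 210593) = √(-2 - 210593) = √(-210595) = I*√210595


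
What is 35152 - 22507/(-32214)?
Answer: 1132409035/32214 ≈ 35153.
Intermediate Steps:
35152 - 22507/(-32214) = 35152 - 22507*(-1)/32214 = 35152 - 1*(-22507/32214) = 35152 + 22507/32214 = 1132409035/32214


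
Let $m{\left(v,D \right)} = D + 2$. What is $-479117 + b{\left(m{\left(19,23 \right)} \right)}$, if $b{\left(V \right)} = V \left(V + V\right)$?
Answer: $-477867$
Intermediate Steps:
$m{\left(v,D \right)} = 2 + D$
$b{\left(V \right)} = 2 V^{2}$ ($b{\left(V \right)} = V 2 V = 2 V^{2}$)
$-479117 + b{\left(m{\left(19,23 \right)} \right)} = -479117 + 2 \left(2 + 23\right)^{2} = -479117 + 2 \cdot 25^{2} = -479117 + 2 \cdot 625 = -479117 + 1250 = -477867$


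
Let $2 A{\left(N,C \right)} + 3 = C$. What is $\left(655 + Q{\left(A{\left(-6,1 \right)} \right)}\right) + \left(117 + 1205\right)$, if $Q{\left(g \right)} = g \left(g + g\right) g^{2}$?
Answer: $1979$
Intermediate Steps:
$A{\left(N,C \right)} = - \frac{3}{2} + \frac{C}{2}$
$Q{\left(g \right)} = 2 g^{4}$ ($Q{\left(g \right)} = g 2 g g^{2} = 2 g^{2} g^{2} = 2 g^{4}$)
$\left(655 + Q{\left(A{\left(-6,1 \right)} \right)}\right) + \left(117 + 1205\right) = \left(655 + 2 \left(- \frac{3}{2} + \frac{1}{2} \cdot 1\right)^{4}\right) + \left(117 + 1205\right) = \left(655 + 2 \left(- \frac{3}{2} + \frac{1}{2}\right)^{4}\right) + 1322 = \left(655 + 2 \left(-1\right)^{4}\right) + 1322 = \left(655 + 2 \cdot 1\right) + 1322 = \left(655 + 2\right) + 1322 = 657 + 1322 = 1979$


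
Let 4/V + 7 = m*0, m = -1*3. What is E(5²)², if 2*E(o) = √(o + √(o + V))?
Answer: 25/4 + 3*√133/28 ≈ 7.4856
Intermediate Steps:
m = -3
V = -4/7 (V = 4/(-7 - 3*0) = 4/(-7 + 0) = 4/(-7) = 4*(-⅐) = -4/7 ≈ -0.57143)
E(o) = √(o + √(-4/7 + o))/2 (E(o) = √(o + √(o - 4/7))/2 = √(o + √(-4/7 + o))/2)
E(5²)² = (√(49*5² + 7*√7*√(-4 + 7*5²))/14)² = (√(49*25 + 7*√7*√(-4 + 7*25))/14)² = (√(1225 + 7*√7*√(-4 + 175))/14)² = (√(1225 + 7*√7*√171)/14)² = (√(1225 + 7*√7*(3*√19))/14)² = (√(1225 + 21*√133)/14)² = 25/4 + 3*√133/28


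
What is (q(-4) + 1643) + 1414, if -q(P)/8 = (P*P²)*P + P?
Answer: 1041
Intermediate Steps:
q(P) = -8*P - 8*P⁴ (q(P) = -8*((P*P²)*P + P) = -8*(P³*P + P) = -8*(P⁴ + P) = -8*(P + P⁴) = -8*P - 8*P⁴)
(q(-4) + 1643) + 1414 = (-8*(-4)*(1 + (-4)³) + 1643) + 1414 = (-8*(-4)*(1 - 64) + 1643) + 1414 = (-8*(-4)*(-63) + 1643) + 1414 = (-2016 + 1643) + 1414 = -373 + 1414 = 1041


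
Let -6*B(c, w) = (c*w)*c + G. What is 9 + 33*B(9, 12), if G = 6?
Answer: -5370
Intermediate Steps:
B(c, w) = -1 - w*c²/6 (B(c, w) = -((c*w)*c + 6)/6 = -(w*c² + 6)/6 = -(6 + w*c²)/6 = -1 - w*c²/6)
9 + 33*B(9, 12) = 9 + 33*(-1 - ⅙*12*9²) = 9 + 33*(-1 - ⅙*12*81) = 9 + 33*(-1 - 162) = 9 + 33*(-163) = 9 - 5379 = -5370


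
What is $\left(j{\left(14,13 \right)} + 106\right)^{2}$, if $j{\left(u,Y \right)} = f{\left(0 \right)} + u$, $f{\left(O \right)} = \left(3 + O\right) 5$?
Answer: $18225$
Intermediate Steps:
$f{\left(O \right)} = 15 + 5 O$
$j{\left(u,Y \right)} = 15 + u$ ($j{\left(u,Y \right)} = \left(15 + 5 \cdot 0\right) + u = \left(15 + 0\right) + u = 15 + u$)
$\left(j{\left(14,13 \right)} + 106\right)^{2} = \left(\left(15 + 14\right) + 106\right)^{2} = \left(29 + 106\right)^{2} = 135^{2} = 18225$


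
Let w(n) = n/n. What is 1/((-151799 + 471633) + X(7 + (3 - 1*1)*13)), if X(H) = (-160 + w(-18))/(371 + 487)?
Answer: 286/91472471 ≈ 3.1266e-6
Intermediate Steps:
w(n) = 1
X(H) = -53/286 (X(H) = (-160 + 1)/(371 + 487) = -159/858 = -159*1/858 = -53/286)
1/((-151799 + 471633) + X(7 + (3 - 1*1)*13)) = 1/((-151799 + 471633) - 53/286) = 1/(319834 - 53/286) = 1/(91472471/286) = 286/91472471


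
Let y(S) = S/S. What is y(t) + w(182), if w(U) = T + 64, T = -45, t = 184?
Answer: 20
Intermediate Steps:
y(S) = 1
w(U) = 19 (w(U) = -45 + 64 = 19)
y(t) + w(182) = 1 + 19 = 20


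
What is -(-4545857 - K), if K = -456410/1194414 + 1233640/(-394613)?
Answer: 1071301499242020442/235665645891 ≈ 4.5459e+6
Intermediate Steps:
K = -826791103145/235665645891 (K = -456410*1/1194414 + 1233640*(-1/394613) = -228205/597207 - 1233640/394613 = -826791103145/235665645891 ≈ -3.5083)
-(-4545857 - K) = -(-4545857 - 1*(-826791103145/235665645891)) = -(-4545857 + 826791103145/235665645891) = -1*(-1071301499242020442/235665645891) = 1071301499242020442/235665645891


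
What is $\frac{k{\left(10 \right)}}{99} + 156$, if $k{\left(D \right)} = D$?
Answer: $\frac{15454}{99} \approx 156.1$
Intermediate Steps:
$\frac{k{\left(10 \right)}}{99} + 156 = \frac{1}{99} \cdot 10 + 156 = \frac{10}{99} + 156 = \frac{15454}{99}$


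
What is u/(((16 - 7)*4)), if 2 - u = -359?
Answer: 361/36 ≈ 10.028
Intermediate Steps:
u = 361 (u = 2 - 1*(-359) = 2 + 359 = 361)
u/(((16 - 7)*4)) = 361/(((16 - 7)*4)) = 361/((9*4)) = 361/36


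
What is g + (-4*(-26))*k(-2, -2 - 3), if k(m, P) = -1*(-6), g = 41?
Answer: 665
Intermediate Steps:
k(m, P) = 6
g + (-4*(-26))*k(-2, -2 - 3) = 41 - 4*(-26)*6 = 41 + 104*6 = 41 + 624 = 665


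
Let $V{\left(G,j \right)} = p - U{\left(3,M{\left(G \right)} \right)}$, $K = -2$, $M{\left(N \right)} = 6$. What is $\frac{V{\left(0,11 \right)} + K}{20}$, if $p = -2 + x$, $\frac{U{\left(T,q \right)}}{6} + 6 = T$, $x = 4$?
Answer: $\frac{9}{10} \approx 0.9$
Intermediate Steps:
$U{\left(T,q \right)} = -36 + 6 T$
$p = 2$ ($p = -2 + 4 = 2$)
$V{\left(G,j \right)} = 20$ ($V{\left(G,j \right)} = 2 - \left(-36 + 6 \cdot 3\right) = 2 - \left(-36 + 18\right) = 2 - -18 = 2 + 18 = 20$)
$\frac{V{\left(0,11 \right)} + K}{20} = \frac{20 - 2}{20} = 18 \cdot \frac{1}{20} = \frac{9}{10}$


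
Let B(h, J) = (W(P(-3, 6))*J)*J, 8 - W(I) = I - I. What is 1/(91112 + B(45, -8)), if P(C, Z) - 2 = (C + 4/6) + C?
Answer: 1/91624 ≈ 1.0914e-5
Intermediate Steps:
P(C, Z) = 8/3 + 2*C (P(C, Z) = 2 + ((C + 4/6) + C) = 2 + ((C + 4*(1/6)) + C) = 2 + ((C + 2/3) + C) = 2 + ((2/3 + C) + C) = 2 + (2/3 + 2*C) = 8/3 + 2*C)
W(I) = 8 (W(I) = 8 - (I - I) = 8 - 1*0 = 8 + 0 = 8)
B(h, J) = 8*J**2 (B(h, J) = (8*J)*J = 8*J**2)
1/(91112 + B(45, -8)) = 1/(91112 + 8*(-8)**2) = 1/(91112 + 8*64) = 1/(91112 + 512) = 1/91624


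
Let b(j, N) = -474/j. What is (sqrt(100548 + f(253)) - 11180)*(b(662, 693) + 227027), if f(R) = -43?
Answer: -840128926000/331 + 75145700*sqrt(100505)/331 ≈ -2.4662e+9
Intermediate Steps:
(sqrt(100548 + f(253)) - 11180)*(b(662, 693) + 227027) = (sqrt(100548 - 43) - 11180)*(-474/662 + 227027) = (sqrt(100505) - 11180)*(-474*1/662 + 227027) = (-11180 + sqrt(100505))*(-237/331 + 227027) = (-11180 + sqrt(100505))*(75145700/331) = -840128926000/331 + 75145700*sqrt(100505)/331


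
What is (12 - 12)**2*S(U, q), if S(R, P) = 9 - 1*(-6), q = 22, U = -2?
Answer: 0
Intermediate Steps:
S(R, P) = 15 (S(R, P) = 9 + 6 = 15)
(12 - 12)**2*S(U, q) = (12 - 12)**2*15 = 0**2*15 = 0*15 = 0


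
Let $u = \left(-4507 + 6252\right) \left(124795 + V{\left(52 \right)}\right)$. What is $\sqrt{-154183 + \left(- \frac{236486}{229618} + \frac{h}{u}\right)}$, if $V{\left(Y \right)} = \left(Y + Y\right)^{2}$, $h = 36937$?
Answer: $\frac{i \sqrt{113807782185194002454650271022335}}{27168538956755} \approx 392.66 i$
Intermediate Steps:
$V{\left(Y \right)} = 4 Y^{2}$ ($V{\left(Y \right)} = \left(2 Y\right)^{2} = 4 Y^{2}$)
$u = 236641195$ ($u = \left(-4507 + 6252\right) \left(124795 + 4 \cdot 52^{2}\right) = 1745 \left(124795 + 4 \cdot 2704\right) = 1745 \left(124795 + 10816\right) = 1745 \cdot 135611 = 236641195$)
$\sqrt{-154183 + \left(- \frac{236486}{229618} + \frac{h}{u}\right)} = \sqrt{-154183 + \left(- \frac{236486}{229618} + \frac{36937}{236641195}\right)} = \sqrt{-154183 + \left(\left(-236486\right) \frac{1}{229618} + 36937 \cdot \frac{1}{236641195}\right)} = \sqrt{-154183 + \left(- \frac{118243}{114809} + \frac{36937}{236641195}\right)} = \sqrt{-154183 - \frac{27976924120352}{27168538956755}} = \sqrt{- \frac{4188954818893476517}{27168538956755}} = \frac{i \sqrt{113807782185194002454650271022335}}{27168538956755}$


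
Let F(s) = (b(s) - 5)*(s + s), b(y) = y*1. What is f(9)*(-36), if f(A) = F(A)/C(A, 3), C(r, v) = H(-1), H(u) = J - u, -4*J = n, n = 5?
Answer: 10368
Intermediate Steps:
J = -5/4 (J = -¼*5 = -5/4 ≈ -1.2500)
b(y) = y
F(s) = 2*s*(-5 + s) (F(s) = (s - 5)*(s + s) = (-5 + s)*(2*s) = 2*s*(-5 + s))
H(u) = -5/4 - u
C(r, v) = -¼ (C(r, v) = -5/4 - 1*(-1) = -5/4 + 1 = -¼)
f(A) = -8*A*(-5 + A) (f(A) = (2*A*(-5 + A))/(-¼) = (2*A*(-5 + A))*(-4) = -8*A*(-5 + A))
f(9)*(-36) = (8*9*(5 - 1*9))*(-36) = (8*9*(5 - 9))*(-36) = (8*9*(-4))*(-36) = -288*(-36) = 10368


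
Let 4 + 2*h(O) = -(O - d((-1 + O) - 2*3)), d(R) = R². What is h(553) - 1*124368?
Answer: 48823/2 ≈ 24412.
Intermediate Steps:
h(O) = -2 + (-7 + O)²/2 - O/2 (h(O) = -2 + (-(O - ((-1 + O) - 2*3)²))/2 = -2 + (-(O - ((-1 + O) - 6)²))/2 = -2 + (-(O - (-7 + O)²))/2 = -2 + ((-7 + O)² - O)/2 = -2 + ((-7 + O)²/2 - O/2) = -2 + (-7 + O)²/2 - O/2)
h(553) - 1*124368 = (-2 + (-7 + 553)²/2 - ½*553) - 1*124368 = (-2 + (½)*546² - 553/2) - 124368 = (-2 + (½)*298116 - 553/2) - 124368 = (-2 + 149058 - 553/2) - 124368 = 297559/2 - 124368 = 48823/2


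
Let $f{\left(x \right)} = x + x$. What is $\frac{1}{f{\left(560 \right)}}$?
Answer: $\frac{1}{1120} \approx 0.00089286$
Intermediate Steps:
$f{\left(x \right)} = 2 x$
$\frac{1}{f{\left(560 \right)}} = \frac{1}{2 \cdot 560} = \frac{1}{1120}$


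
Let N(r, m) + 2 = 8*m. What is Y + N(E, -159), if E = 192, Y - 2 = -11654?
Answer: -12926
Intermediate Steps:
Y = -11652 (Y = 2 - 11654 = -11652)
N(r, m) = -2 + 8*m
Y + N(E, -159) = -11652 + (-2 + 8*(-159)) = -11652 + (-2 - 1272) = -11652 - 1274 = -12926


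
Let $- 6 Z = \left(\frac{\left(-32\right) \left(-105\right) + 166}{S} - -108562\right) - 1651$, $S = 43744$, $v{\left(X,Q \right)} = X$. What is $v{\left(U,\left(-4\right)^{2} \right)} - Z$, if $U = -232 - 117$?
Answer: $\frac{2292559187}{131232} \approx 17470.0$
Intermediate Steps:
$U = -349$ ($U = -232 - 117 = -349$)
$Z = - \frac{2338359155}{131232}$ ($Z = - \frac{\left(\frac{\left(-32\right) \left(-105\right) + 166}{43744} - -108562\right) - 1651}{6} = - \frac{\left(\left(3360 + 166\right) \frac{1}{43744} + 108562\right) - 1651}{6} = - \frac{\left(3526 \cdot \frac{1}{43744} + 108562\right) - 1651}{6} = - \frac{\left(\frac{1763}{21872} + 108562\right) - 1651}{6} = - \frac{\frac{2374469827}{21872} - 1651}{6} = \left(- \frac{1}{6}\right) \frac{2338359155}{21872} = - \frac{2338359155}{131232} \approx -17819.0$)
$v{\left(U,\left(-4\right)^{2} \right)} - Z = -349 - - \frac{2338359155}{131232} = -349 + \frac{2338359155}{131232} = \frac{2292559187}{131232}$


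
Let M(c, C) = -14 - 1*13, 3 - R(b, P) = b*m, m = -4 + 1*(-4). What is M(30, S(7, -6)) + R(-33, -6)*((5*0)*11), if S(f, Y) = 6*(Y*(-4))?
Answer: -27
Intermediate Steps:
m = -8 (m = -4 - 4 = -8)
R(b, P) = 3 + 8*b (R(b, P) = 3 - b*(-8) = 3 - (-8)*b = 3 + 8*b)
S(f, Y) = -24*Y (S(f, Y) = 6*(-4*Y) = -24*Y)
M(c, C) = -27 (M(c, C) = -14 - 13 = -27)
M(30, S(7, -6)) + R(-33, -6)*((5*0)*11) = -27 + (3 + 8*(-33))*((5*0)*11) = -27 + (3 - 264)*(0*11) = -27 - 261*0 = -27 + 0 = -27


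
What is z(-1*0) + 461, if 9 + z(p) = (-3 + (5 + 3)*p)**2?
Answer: 461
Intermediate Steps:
z(p) = -9 + (-3 + 8*p)**2 (z(p) = -9 + (-3 + (5 + 3)*p)**2 = -9 + (-3 + 8*p)**2)
z(-1*0) + 461 = (-9 + (-3 + 8*(-1*0))**2) + 461 = (-9 + (-3 + 8*0)**2) + 461 = (-9 + (-3 + 0)**2) + 461 = (-9 + (-3)**2) + 461 = (-9 + 9) + 461 = 0 + 461 = 461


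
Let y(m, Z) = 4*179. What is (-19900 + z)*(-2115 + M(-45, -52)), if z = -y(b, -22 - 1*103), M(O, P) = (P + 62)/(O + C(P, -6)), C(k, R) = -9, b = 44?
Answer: 392459920/9 ≈ 4.3607e+7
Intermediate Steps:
y(m, Z) = 716
M(O, P) = (62 + P)/(-9 + O) (M(O, P) = (P + 62)/(O - 9) = (62 + P)/(-9 + O))
z = -716 (z = -1*716 = -716)
(-19900 + z)*(-2115 + M(-45, -52)) = (-19900 - 716)*(-2115 + (62 - 52)/(-9 - 45)) = -20616*(-2115 + 10/(-54)) = -20616*(-2115 - 1/54*10) = -20616*(-2115 - 5/27) = -20616*(-57110/27) = 392459920/9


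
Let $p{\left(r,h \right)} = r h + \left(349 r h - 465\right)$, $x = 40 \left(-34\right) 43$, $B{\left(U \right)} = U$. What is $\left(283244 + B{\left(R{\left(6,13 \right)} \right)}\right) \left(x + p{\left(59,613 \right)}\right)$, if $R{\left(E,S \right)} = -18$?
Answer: $3568507403130$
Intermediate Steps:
$x = -58480$ ($x = \left(-1360\right) 43 = -58480$)
$p{\left(r,h \right)} = -465 + 350 h r$ ($p{\left(r,h \right)} = h r + \left(349 h r - 465\right) = h r + \left(-465 + 349 h r\right) = -465 + 350 h r$)
$\left(283244 + B{\left(R{\left(6,13 \right)} \right)}\right) \left(x + p{\left(59,613 \right)}\right) = \left(283244 - 18\right) \left(-58480 - \left(465 - 12658450\right)\right) = 283226 \left(-58480 + \left(-465 + 12658450\right)\right) = 283226 \left(-58480 + 12657985\right) = 283226 \cdot 12599505 = 3568507403130$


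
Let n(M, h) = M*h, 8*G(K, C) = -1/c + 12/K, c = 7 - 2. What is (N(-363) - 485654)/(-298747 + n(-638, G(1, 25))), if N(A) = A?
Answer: 9720340/5993761 ≈ 1.6217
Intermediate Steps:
c = 5
G(K, C) = -1/40 + 3/(2*K) (G(K, C) = (-1/5 + 12/K)/8 = (-1*⅕ + 12/K)/8 = (-⅕ + 12/K)/8 = -1/40 + 3/(2*K))
(N(-363) - 485654)/(-298747 + n(-638, G(1, 25))) = (-363 - 485654)/(-298747 - 319*(60 - 1*1)/(20*1)) = -486017/(-298747 - 319*(60 - 1)/20) = -486017/(-298747 - 319*59/20) = -486017/(-298747 - 638*59/40) = -486017/(-298747 - 18821/20) = -486017/(-5993761/20) = -486017*(-20/5993761) = 9720340/5993761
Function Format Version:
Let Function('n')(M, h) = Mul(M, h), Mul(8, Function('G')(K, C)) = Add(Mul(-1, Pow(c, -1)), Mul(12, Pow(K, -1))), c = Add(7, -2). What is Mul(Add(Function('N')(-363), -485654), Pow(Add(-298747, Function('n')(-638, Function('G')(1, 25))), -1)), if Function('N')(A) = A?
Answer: Rational(9720340, 5993761) ≈ 1.6217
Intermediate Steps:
c = 5
Function('G')(K, C) = Add(Rational(-1, 40), Mul(Rational(3, 2), Pow(K, -1))) (Function('G')(K, C) = Mul(Rational(1, 8), Add(Mul(-1, Pow(5, -1)), Mul(12, Pow(K, -1)))) = Mul(Rational(1, 8), Add(Mul(-1, Rational(1, 5)), Mul(12, Pow(K, -1)))) = Mul(Rational(1, 8), Add(Rational(-1, 5), Mul(12, Pow(K, -1)))) = Add(Rational(-1, 40), Mul(Rational(3, 2), Pow(K, -1))))
Mul(Add(Function('N')(-363), -485654), Pow(Add(-298747, Function('n')(-638, Function('G')(1, 25))), -1)) = Mul(Add(-363, -485654), Pow(Add(-298747, Mul(-638, Mul(Rational(1, 40), Pow(1, -1), Add(60, Mul(-1, 1))))), -1)) = Mul(-486017, Pow(Add(-298747, Mul(-638, Mul(Rational(1, 40), 1, Add(60, -1)))), -1)) = Mul(-486017, Pow(Add(-298747, Mul(-638, Mul(Rational(1, 40), 1, 59))), -1)) = Mul(-486017, Pow(Add(-298747, Mul(-638, Rational(59, 40))), -1)) = Mul(-486017, Pow(Add(-298747, Rational(-18821, 20)), -1)) = Mul(-486017, Pow(Rational(-5993761, 20), -1)) = Mul(-486017, Rational(-20, 5993761)) = Rational(9720340, 5993761)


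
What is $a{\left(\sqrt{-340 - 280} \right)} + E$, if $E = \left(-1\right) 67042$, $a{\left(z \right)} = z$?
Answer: $-67042 + 2 i \sqrt{155} \approx -67042.0 + 24.9 i$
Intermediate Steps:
$E = -67042$
$a{\left(\sqrt{-340 - 280} \right)} + E = \sqrt{-340 - 280} - 67042 = \sqrt{-620} - 67042 = 2 i \sqrt{155} - 67042 = -67042 + 2 i \sqrt{155}$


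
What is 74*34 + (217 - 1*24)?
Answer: 2709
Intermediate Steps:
74*34 + (217 - 1*24) = 2516 + (217 - 24) = 2516 + 193 = 2709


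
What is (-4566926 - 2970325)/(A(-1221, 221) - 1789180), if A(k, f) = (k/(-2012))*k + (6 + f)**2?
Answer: 5054983004/1165881551 ≈ 4.3358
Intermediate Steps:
A(k, f) = (6 + f)**2 - k**2/2012 (A(k, f) = (k*(-1/2012))*k + (6 + f)**2 = (-k/2012)*k + (6 + f)**2 = -k**2/2012 + (6 + f)**2 = (6 + f)**2 - k**2/2012)
(-4566926 - 2970325)/(A(-1221, 221) - 1789180) = (-4566926 - 2970325)/(((6 + 221)**2 - 1/2012*(-1221)**2) - 1789180) = -7537251/((227**2 - 1/2012*1490841) - 1789180) = -7537251/((51529 - 1490841/2012) - 1789180) = -7537251/(102185507/2012 - 1789180) = -7537251/(-3497644653/2012) = -7537251*(-2012/3497644653) = 5054983004/1165881551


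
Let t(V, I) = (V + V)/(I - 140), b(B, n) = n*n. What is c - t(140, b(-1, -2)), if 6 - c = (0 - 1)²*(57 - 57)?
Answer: 137/17 ≈ 8.0588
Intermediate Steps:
b(B, n) = n²
t(V, I) = 2*V/(-140 + I) (t(V, I) = (2*V)/(-140 + I) = 2*V/(-140 + I))
c = 6 (c = 6 - (0 - 1)²*(57 - 57) = 6 - (-1)²*0 = 6 - 0 = 6 - 1*0 = 6 + 0 = 6)
c - t(140, b(-1, -2)) = 6 - 2*140/(-140 + (-2)²) = 6 - 2*140/(-140 + 4) = 6 - 2*140/(-136) = 6 - 2*140*(-1)/136 = 6 - 1*(-35/17) = 6 + 35/17 = 137/17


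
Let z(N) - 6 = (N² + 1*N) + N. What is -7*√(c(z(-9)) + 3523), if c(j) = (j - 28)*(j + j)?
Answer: -7*√9181 ≈ -670.72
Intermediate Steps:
z(N) = 6 + N² + 2*N (z(N) = 6 + ((N² + 1*N) + N) = 6 + ((N² + N) + N) = 6 + ((N + N²) + N) = 6 + (N² + 2*N) = 6 + N² + 2*N)
c(j) = 2*j*(-28 + j) (c(j) = (-28 + j)*(2*j) = 2*j*(-28 + j))
-7*√(c(z(-9)) + 3523) = -7*√(2*(6 + (-9)² + 2*(-9))*(-28 + (6 + (-9)² + 2*(-9))) + 3523) = -7*√(2*(6 + 81 - 18)*(-28 + (6 + 81 - 18)) + 3523) = -7*√(2*69*(-28 + 69) + 3523) = -7*√(2*69*41 + 3523) = -7*√(5658 + 3523) = -7*√9181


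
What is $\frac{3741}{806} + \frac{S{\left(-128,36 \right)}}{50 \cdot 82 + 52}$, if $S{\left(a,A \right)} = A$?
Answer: $\frac{324201}{69719} \approx 4.6501$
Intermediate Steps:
$\frac{3741}{806} + \frac{S{\left(-128,36 \right)}}{50 \cdot 82 + 52} = \frac{3741}{806} + \frac{36}{50 \cdot 82 + 52} = 3741 \cdot \frac{1}{806} + \frac{36}{4100 + 52} = \frac{3741}{806} + \frac{36}{4152} = \frac{3741}{806} + 36 \cdot \frac{1}{4152} = \frac{3741}{806} + \frac{3}{346} = \frac{324201}{69719}$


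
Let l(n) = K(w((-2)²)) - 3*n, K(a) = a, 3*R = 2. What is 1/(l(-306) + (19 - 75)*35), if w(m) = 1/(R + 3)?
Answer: -11/11459 ≈ -0.00095994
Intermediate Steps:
R = ⅔ (R = (⅓)*2 = ⅔ ≈ 0.66667)
w(m) = 3/11 (w(m) = 1/(⅔ + 3) = 1/(11/3) = 3/11)
l(n) = 3/11 - 3*n
1/(l(-306) + (19 - 75)*35) = 1/((3/11 - 3*(-306)) + (19 - 75)*35) = 1/((3/11 + 918) - 56*35) = 1/(10101/11 - 1960) = 1/(-11459/11) = -11/11459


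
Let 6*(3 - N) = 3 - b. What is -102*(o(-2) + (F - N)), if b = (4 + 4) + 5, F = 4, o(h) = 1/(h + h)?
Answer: 187/2 ≈ 93.500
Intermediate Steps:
o(h) = 1/(2*h)
b = 13 (b = 8 + 5 = 13)
N = 14/3 (N = 3 - (3 - 1*13)/6 = 3 - (3 - 13)/6 = 3 - ⅙*(-10) = 3 + 5/3 = 14/3 ≈ 4.6667)
-102*(o(-2) + (F - N)) = -102*((½)/(-2) + (4 - 1*14/3)) = -102*((½)*(-½) + (4 - 14/3)) = -102*(-¼ - ⅔) = -102*(-11/12) = 187/2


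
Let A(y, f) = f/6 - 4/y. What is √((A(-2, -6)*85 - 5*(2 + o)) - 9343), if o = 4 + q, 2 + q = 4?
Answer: I*√9298 ≈ 96.426*I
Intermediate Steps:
q = 2 (q = -2 + 4 = 2)
A(y, f) = -4/y + f/6 (A(y, f) = f*(⅙) - 4/y = f/6 - 4/y = -4/y + f/6)
o = 6 (o = 4 + 2 = 6)
√((A(-2, -6)*85 - 5*(2 + o)) - 9343) = √(((-4/(-2) + (⅙)*(-6))*85 - 5*(2 + 6)) - 9343) = √(((-4*(-½) - 1)*85 - 5*8) - 9343) = √(((2 - 1)*85 - 40) - 9343) = √((1*85 - 40) - 9343) = √((85 - 40) - 9343) = √(45 - 9343) = √(-9298) = I*√9298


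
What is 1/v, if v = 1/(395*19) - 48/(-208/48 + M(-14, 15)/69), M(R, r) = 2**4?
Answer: 2123915/24856843 ≈ 0.085446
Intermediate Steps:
M(R, r) = 16
v = 24856843/2123915 (v = 1/(395*19) - 48/(-208/48 + 16/69) = (1/395)*(1/19) - 48/(-208*1/48 + 16*(1/69)) = 1/7505 - 48/(-13/3 + 16/69) = 1/7505 - 48/(-283/69) = 1/7505 - 48*(-69/283) = 1/7505 + 3312/283 = 24856843/2123915 ≈ 11.703)
1/v = 1/(24856843/2123915) = 2123915/24856843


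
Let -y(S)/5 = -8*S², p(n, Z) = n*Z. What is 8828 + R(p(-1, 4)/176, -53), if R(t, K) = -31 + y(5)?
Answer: 9797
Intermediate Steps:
p(n, Z) = Z*n
y(S) = 40*S² (y(S) = -(-40)*S² = 40*S²)
R(t, K) = 969 (R(t, K) = -31 + 40*5² = -31 + 40*25 = -31 + 1000 = 969)
8828 + R(p(-1, 4)/176, -53) = 8828 + 969 = 9797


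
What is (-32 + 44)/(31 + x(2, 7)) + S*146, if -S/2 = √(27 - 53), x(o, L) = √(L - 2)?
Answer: 93/239 - 3*√5/239 - 292*I*√26 ≈ 0.36105 - 1488.9*I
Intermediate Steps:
x(o, L) = √(-2 + L)
S = -2*I*√26 (S = -2*√(27 - 53) = -2*I*√26 ≈ -10.198*I)
(-32 + 44)/(31 + x(2, 7)) + S*146 = (-32 + 44)/(31 + √(-2 + 7)) - 2*I*√26*146 = 12/(31 + √5) - 292*I*√26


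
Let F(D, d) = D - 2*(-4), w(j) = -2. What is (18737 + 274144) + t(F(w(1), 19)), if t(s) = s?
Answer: 292887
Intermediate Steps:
F(D, d) = 8 + D (F(D, d) = D + 8 = 8 + D)
(18737 + 274144) + t(F(w(1), 19)) = (18737 + 274144) + (8 - 2) = 292881 + 6 = 292887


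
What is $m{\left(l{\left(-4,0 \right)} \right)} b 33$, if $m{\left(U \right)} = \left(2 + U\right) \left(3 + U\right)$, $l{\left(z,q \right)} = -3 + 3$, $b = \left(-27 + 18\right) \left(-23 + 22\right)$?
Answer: $1782$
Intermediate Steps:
$b = 9$ ($b = \left(-9\right) \left(-1\right) = 9$)
$l{\left(z,q \right)} = 0$
$m{\left(l{\left(-4,0 \right)} \right)} b 33 = \left(6 + 0^{2} + 5 \cdot 0\right) 9 \cdot 33 = \left(6 + 0 + 0\right) 9 \cdot 33 = 6 \cdot 9 \cdot 33 = 54 \cdot 33 = 1782$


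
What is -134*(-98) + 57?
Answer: 13189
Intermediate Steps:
-134*(-98) + 57 = 13132 + 57 = 13189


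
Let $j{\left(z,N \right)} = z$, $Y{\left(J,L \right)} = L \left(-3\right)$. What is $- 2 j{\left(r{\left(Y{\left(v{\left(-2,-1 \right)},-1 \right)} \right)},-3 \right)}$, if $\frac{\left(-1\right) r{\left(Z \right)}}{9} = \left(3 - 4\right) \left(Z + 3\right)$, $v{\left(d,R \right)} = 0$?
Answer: $-108$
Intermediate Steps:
$Y{\left(J,L \right)} = - 3 L$
$r{\left(Z \right)} = 27 + 9 Z$ ($r{\left(Z \right)} = - 9 \left(3 - 4\right) \left(Z + 3\right) = - 9 \left(- (3 + Z)\right) = - 9 \left(-3 - Z\right) = 27 + 9 Z$)
$- 2 j{\left(r{\left(Y{\left(v{\left(-2,-1 \right)},-1 \right)} \right)},-3 \right)} = - 2 \left(27 + 9 \left(\left(-3\right) \left(-1\right)\right)\right) = - 2 \left(27 + 9 \cdot 3\right) = - 2 \left(27 + 27\right) = \left(-2\right) 54 = -108$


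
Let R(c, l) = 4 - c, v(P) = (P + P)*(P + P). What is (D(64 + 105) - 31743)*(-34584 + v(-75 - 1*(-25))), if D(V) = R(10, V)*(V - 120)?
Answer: 787597608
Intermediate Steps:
v(P) = 4*P**2 (v(P) = (2*P)*(2*P) = 4*P**2)
D(V) = 720 - 6*V (D(V) = (4 - 1*10)*(V - 120) = (4 - 10)*(-120 + V) = -6*(-120 + V) = 720 - 6*V)
(D(64 + 105) - 31743)*(-34584 + v(-75 - 1*(-25))) = ((720 - 6*(64 + 105)) - 31743)*(-34584 + 4*(-75 - 1*(-25))**2) = ((720 - 6*169) - 31743)*(-34584 + 4*(-75 + 25)**2) = ((720 - 1014) - 31743)*(-34584 + 4*(-50)**2) = (-294 - 31743)*(-34584 + 4*2500) = -32037*(-34584 + 10000) = -32037*(-24584) = 787597608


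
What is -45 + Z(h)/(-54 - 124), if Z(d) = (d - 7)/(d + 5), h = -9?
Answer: -4007/89 ≈ -45.022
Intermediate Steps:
Z(d) = (-7 + d)/(5 + d)
-45 + Z(h)/(-54 - 124) = -45 + ((-7 - 9)/(5 - 9))/(-54 - 124) = -45 + (-16/(-4))/(-178) = -45 - (-1)*(-16)/712 = -45 - 1/178*4 = -45 - 2/89 = -4007/89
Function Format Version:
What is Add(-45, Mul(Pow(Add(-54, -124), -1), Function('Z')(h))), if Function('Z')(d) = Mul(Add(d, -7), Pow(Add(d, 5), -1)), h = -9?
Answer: Rational(-4007, 89) ≈ -45.022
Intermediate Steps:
Function('Z')(d) = Mul(Pow(Add(5, d), -1), Add(-7, d)) (Function('Z')(d) = Mul(Add(-7, d), Pow(Add(5, d), -1)) = Mul(Pow(Add(5, d), -1), Add(-7, d)))
Add(-45, Mul(Pow(Add(-54, -124), -1), Function('Z')(h))) = Add(-45, Mul(Pow(Add(-54, -124), -1), Mul(Pow(Add(5, -9), -1), Add(-7, -9)))) = Add(-45, Mul(Pow(-178, -1), Mul(Pow(-4, -1), -16))) = Add(-45, Mul(Rational(-1, 178), Mul(Rational(-1, 4), -16))) = Add(-45, Mul(Rational(-1, 178), 4)) = Add(-45, Rational(-2, 89)) = Rational(-4007, 89)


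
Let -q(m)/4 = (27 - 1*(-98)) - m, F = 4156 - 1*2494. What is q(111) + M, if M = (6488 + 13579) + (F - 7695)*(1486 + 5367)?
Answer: -41324138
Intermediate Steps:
F = 1662 (F = 4156 - 2494 = 1662)
M = -41324082 (M = (6488 + 13579) + (1662 - 7695)*(1486 + 5367) = 20067 - 6033*6853 = 20067 - 41344149 = -41324082)
q(m) = -500 + 4*m (q(m) = -4*((27 - 1*(-98)) - m) = -4*((27 + 98) - m) = -4*(125 - m) = -500 + 4*m)
q(111) + M = (-500 + 4*111) - 41324082 = (-500 + 444) - 41324082 = -56 - 41324082 = -41324138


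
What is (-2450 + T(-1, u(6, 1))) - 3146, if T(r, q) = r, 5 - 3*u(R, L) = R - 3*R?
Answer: -5597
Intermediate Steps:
u(R, L) = 5/3 + 2*R/3 (u(R, L) = 5/3 - (R - 3*R)/3 = 5/3 - (-2)*R/3 = 5/3 + 2*R/3)
(-2450 + T(-1, u(6, 1))) - 3146 = (-2450 - 1) - 3146 = -2451 - 3146 = -5597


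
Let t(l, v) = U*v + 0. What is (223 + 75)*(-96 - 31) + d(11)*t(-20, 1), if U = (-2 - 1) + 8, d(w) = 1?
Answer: -37841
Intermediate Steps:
U = 5 (U = -3 + 8 = 5)
t(l, v) = 5*v (t(l, v) = 5*v + 0 = 5*v)
(223 + 75)*(-96 - 31) + d(11)*t(-20, 1) = (223 + 75)*(-96 - 31) + 1*(5*1) = 298*(-127) + 1*5 = -37846 + 5 = -37841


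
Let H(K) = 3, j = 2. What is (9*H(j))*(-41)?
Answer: -1107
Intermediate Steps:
(9*H(j))*(-41) = (9*3)*(-41) = 27*(-41) = -1107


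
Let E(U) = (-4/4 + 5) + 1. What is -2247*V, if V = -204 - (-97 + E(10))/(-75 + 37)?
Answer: 8812734/19 ≈ 4.6383e+5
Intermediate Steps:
E(U) = 5 (E(U) = (-4*1/4 + 5) + 1 = (-1 + 5) + 1 = 4 + 1 = 5)
V = -3922/19 (V = -204 - (-97 + 5)/(-75 + 37) = -204 - (-92)/(-38) = -204 - (-92)*(-1)/38 = -204 - 1*46/19 = -204 - 46/19 = -3922/19 ≈ -206.42)
-2247*V = -2247*(-3922/19) = 8812734/19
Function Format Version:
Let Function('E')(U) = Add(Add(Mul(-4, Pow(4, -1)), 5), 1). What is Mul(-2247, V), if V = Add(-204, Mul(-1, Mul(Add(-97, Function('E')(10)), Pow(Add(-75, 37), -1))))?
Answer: Rational(8812734, 19) ≈ 4.6383e+5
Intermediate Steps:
Function('E')(U) = 5 (Function('E')(U) = Add(Add(Mul(-4, Rational(1, 4)), 5), 1) = Add(Add(-1, 5), 1) = Add(4, 1) = 5)
V = Rational(-3922, 19) (V = Add(-204, Mul(-1, Mul(Add(-97, 5), Pow(Add(-75, 37), -1)))) = Add(-204, Mul(-1, Mul(-92, Pow(-38, -1)))) = Add(-204, Mul(-1, Mul(-92, Rational(-1, 38)))) = Add(-204, Mul(-1, Rational(46, 19))) = Add(-204, Rational(-46, 19)) = Rational(-3922, 19) ≈ -206.42)
Mul(-2247, V) = Mul(-2247, Rational(-3922, 19)) = Rational(8812734, 19)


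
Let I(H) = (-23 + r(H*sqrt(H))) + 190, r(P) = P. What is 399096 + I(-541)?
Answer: 399263 - 541*I*sqrt(541) ≈ 3.9926e+5 - 12583.0*I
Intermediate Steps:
I(H) = 167 + H**(3/2) (I(H) = (-23 + H*sqrt(H)) + 190 = (-23 + H**(3/2)) + 190 = 167 + H**(3/2))
399096 + I(-541) = 399096 + (167 + (-541)**(3/2)) = 399096 + (167 - 541*I*sqrt(541)) = 399263 - 541*I*sqrt(541)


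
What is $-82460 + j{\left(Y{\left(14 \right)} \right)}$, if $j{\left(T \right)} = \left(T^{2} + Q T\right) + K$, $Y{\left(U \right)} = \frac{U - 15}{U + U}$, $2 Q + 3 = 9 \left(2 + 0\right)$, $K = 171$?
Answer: $- \frac{64514785}{784} \approx -82289.0$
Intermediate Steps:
$Q = \frac{15}{2}$ ($Q = - \frac{3}{2} + \frac{9 \left(2 + 0\right)}{2} = - \frac{3}{2} + \frac{9 \cdot 2}{2} = - \frac{3}{2} + \frac{1}{2} \cdot 18 = - \frac{3}{2} + 9 = \frac{15}{2} \approx 7.5$)
$Y{\left(U \right)} = \frac{-15 + U}{2 U}$
$j{\left(T \right)} = 171 + T^{2} + \frac{15 T}{2}$ ($j{\left(T \right)} = \left(T^{2} + \frac{15 T}{2}\right) + 171 = 171 + T^{2} + \frac{15 T}{2}$)
$-82460 + j{\left(Y{\left(14 \right)} \right)} = -82460 + \left(171 + \left(\frac{-15 + 14}{2 \cdot 14}\right)^{2} + \frac{15 \frac{-15 + 14}{2 \cdot 14}}{2}\right) = -82460 + \left(171 + \left(\frac{1}{2} \cdot \frac{1}{14} \left(-1\right)\right)^{2} + \frac{15 \cdot \frac{1}{2} \cdot \frac{1}{14} \left(-1\right)}{2}\right) = -82460 + \left(171 + \left(- \frac{1}{28}\right)^{2} + \frac{15}{2} \left(- \frac{1}{28}\right)\right) = -82460 + \left(171 + \frac{1}{784} - \frac{15}{56}\right) = -82460 + \frac{133855}{784} = - \frac{64514785}{784}$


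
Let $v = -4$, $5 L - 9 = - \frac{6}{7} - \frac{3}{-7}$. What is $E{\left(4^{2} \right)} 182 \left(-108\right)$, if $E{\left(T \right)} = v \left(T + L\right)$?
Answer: $1392768$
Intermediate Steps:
$L = \frac{12}{7}$ ($L = \frac{9}{5} + \frac{- \frac{6}{7} - \frac{3}{-7}}{5} = \frac{9}{5} + \frac{\left(-6\right) \frac{1}{7} - - \frac{3}{7}}{5} = \frac{9}{5} + \frac{- \frac{6}{7} + \frac{3}{7}}{5} = \frac{9}{5} + \frac{1}{5} \left(- \frac{3}{7}\right) = \frac{9}{5} - \frac{3}{35} = \frac{12}{7} \approx 1.7143$)
$E{\left(T \right)} = - \frac{48}{7} - 4 T$ ($E{\left(T \right)} = - 4 \left(T + \frac{12}{7}\right) = - 4 \left(\frac{12}{7} + T\right) = - \frac{48}{7} - 4 T$)
$E{\left(4^{2} \right)} 182 \left(-108\right) = \left(- \frac{48}{7} - 4 \cdot 4^{2}\right) 182 \left(-108\right) = \left(- \frac{48}{7} - 64\right) 182 \left(-108\right) = \left(- \frac{496}{7}\right) 182 \left(-108\right) = \left(-12896\right) \left(-108\right) = 1392768$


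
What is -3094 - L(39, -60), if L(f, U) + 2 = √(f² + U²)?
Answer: -3092 - 3*√569 ≈ -3163.6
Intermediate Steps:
L(f, U) = -2 + √(U² + f²) (L(f, U) = -2 + √(f² + U²) = -2 + √(U² + f²))
-3094 - L(39, -60) = -3094 - (-2 + √((-60)² + 39²)) = -3094 - (-2 + √(3600 + 1521)) = -3094 - (-2 + √5121) = -3094 - (-2 + 3*√569) = -3094 + (2 - 3*√569) = -3092 - 3*√569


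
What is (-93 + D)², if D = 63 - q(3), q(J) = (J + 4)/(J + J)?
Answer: 34969/36 ≈ 971.36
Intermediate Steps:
q(J) = (4 + J)/(2*J) (q(J) = (4 + J)/((2*J)) = (4 + J)*(1/(2*J)) = (4 + J)/(2*J))
D = 371/6 (D = 63 - (4 + 3)/(2*3) = 63 - 7/(2*3) = 63 - 1*7/6 = 63 - 7/6 = 371/6 ≈ 61.833)
(-93 + D)² = (-93 + 371/6)² = (-187/6)² = 34969/36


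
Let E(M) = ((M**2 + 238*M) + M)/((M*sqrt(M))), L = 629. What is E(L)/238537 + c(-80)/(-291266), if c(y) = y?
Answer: 40/145633 + 868*sqrt(629)/150039773 ≈ 0.00041975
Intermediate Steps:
E(M) = (M**2 + 239*M)/M**(3/2) (E(M) = (M**2 + 239*M)/(M**(3/2)) = (M**2 + 239*M)/M**(3/2))
E(L)/238537 + c(-80)/(-291266) = ((239 + 629)/sqrt(629))/238537 - 80/(-291266) = ((sqrt(629)/629)*868)*(1/238537) - 80*(-1/291266) = (868*sqrt(629)/629)*(1/238537) + 40/145633 = 868*sqrt(629)/150039773 + 40/145633 = 40/145633 + 868*sqrt(629)/150039773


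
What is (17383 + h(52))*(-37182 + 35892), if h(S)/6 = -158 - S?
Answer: -20798670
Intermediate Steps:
h(S) = -948 - 6*S (h(S) = 6*(-158 - S) = -948 - 6*S)
(17383 + h(52))*(-37182 + 35892) = (17383 + (-948 - 6*52))*(-37182 + 35892) = (17383 + (-948 - 312))*(-1290) = (17383 - 1260)*(-1290) = 16123*(-1290) = -20798670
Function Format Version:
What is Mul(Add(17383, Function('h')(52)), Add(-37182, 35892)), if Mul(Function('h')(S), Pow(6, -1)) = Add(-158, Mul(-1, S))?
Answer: -20798670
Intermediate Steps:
Function('h')(S) = Add(-948, Mul(-6, S)) (Function('h')(S) = Mul(6, Add(-158, Mul(-1, S))) = Add(-948, Mul(-6, S)))
Mul(Add(17383, Function('h')(52)), Add(-37182, 35892)) = Mul(Add(17383, Add(-948, Mul(-6, 52))), Add(-37182, 35892)) = Mul(Add(17383, Add(-948, -312)), -1290) = Mul(Add(17383, -1260), -1290) = Mul(16123, -1290) = -20798670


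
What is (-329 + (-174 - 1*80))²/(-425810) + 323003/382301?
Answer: 690727531/14798871710 ≈ 0.046674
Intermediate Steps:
(-329 + (-174 - 1*80))²/(-425810) + 323003/382301 = (-329 + (-174 - 80))²*(-1/425810) + 323003*(1/382301) = (-329 - 254)²*(-1/425810) + 323003/382301 = (-583)²*(-1/425810) + 323003/382301 = 339889*(-1/425810) + 323003/382301 = -30899/38710 + 323003/382301 = 690727531/14798871710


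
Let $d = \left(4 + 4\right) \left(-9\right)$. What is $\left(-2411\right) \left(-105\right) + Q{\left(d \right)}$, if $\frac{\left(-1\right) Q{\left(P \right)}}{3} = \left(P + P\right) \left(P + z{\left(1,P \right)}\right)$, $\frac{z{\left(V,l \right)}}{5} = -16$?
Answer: $187491$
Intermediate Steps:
$d = -72$ ($d = 8 \left(-9\right) = -72$)
$z{\left(V,l \right)} = -80$ ($z{\left(V,l \right)} = 5 \left(-16\right) = -80$)
$Q{\left(P \right)} = - 6 P \left(-80 + P\right)$ ($Q{\left(P \right)} = - 3 \left(P + P\right) \left(P - 80\right) = - 3 \cdot 2 P \left(-80 + P\right) = - 6 P \left(-80 + P\right)$)
$\left(-2411\right) \left(-105\right) + Q{\left(d \right)} = \left(-2411\right) \left(-105\right) + 6 \left(-72\right) \left(80 - -72\right) = 253155 + 6 \left(-72\right) \left(80 + 72\right) = 253155 + 6 \left(-72\right) 152 = 253155 - 65664 = 187491$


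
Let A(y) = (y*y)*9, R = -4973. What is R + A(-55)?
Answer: 22252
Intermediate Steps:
A(y) = 9*y² (A(y) = y²*9 = 9*y²)
R + A(-55) = -4973 + 9*(-55)² = -4973 + 9*3025 = -4973 + 27225 = 22252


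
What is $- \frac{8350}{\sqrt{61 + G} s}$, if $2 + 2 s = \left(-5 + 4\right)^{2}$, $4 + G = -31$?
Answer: $\frac{8350 \sqrt{26}}{13} \approx 3275.1$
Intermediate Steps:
$G = -35$ ($G = -4 - 31 = -35$)
$s = - \frac{1}{2}$ ($s = -1 + \frac{\left(-5 + 4\right)^{2}}{2} = -1 + \frac{\left(-1\right)^{2}}{2} = -1 + \frac{1}{2} \cdot 1 = -1 + \frac{1}{2} = - \frac{1}{2} \approx -0.5$)
$- \frac{8350}{\sqrt{61 + G} s} = - \frac{8350}{\sqrt{61 - 35} \left(- \frac{1}{2}\right)} = - \frac{8350}{\sqrt{26} \left(- \frac{1}{2}\right)} = - \frac{8350}{\left(- \frac{1}{2}\right) \sqrt{26}} = - 8350 \left(- \frac{\sqrt{26}}{13}\right) = \frac{8350 \sqrt{26}}{13}$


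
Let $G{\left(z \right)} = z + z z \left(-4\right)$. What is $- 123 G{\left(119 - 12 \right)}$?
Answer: $5619747$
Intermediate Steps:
$G{\left(z \right)} = z - 4 z^{2}$ ($G{\left(z \right)} = z + z^{2} \left(-4\right) = z - 4 z^{2}$)
$- 123 G{\left(119 - 12 \right)} = - 123 \left(119 - 12\right) \left(1 - 4 \left(119 - 12\right)\right) = - 123 \cdot 107 \left(1 - 428\right) = - 123 \cdot 107 \left(-427\right) = \left(-123\right) \left(-45689\right) = 5619747$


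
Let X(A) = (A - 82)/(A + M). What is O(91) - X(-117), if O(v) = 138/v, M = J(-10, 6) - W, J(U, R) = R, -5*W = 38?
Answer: -19199/47047 ≈ -0.40808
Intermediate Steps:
W = -38/5 (W = -⅕*38 = -38/5 ≈ -7.6000)
M = 68/5 (M = 6 - 1*(-38/5) = 6 + 38/5 = 68/5 ≈ 13.600)
X(A) = (-82 + A)/(68/5 + A) (X(A) = (A - 82)/(A + 68/5) = (-82 + A)/(68/5 + A))
O(91) - X(-117) = 138/91 - 5*(-82 - 117)/(68 + 5*(-117)) = 138*(1/91) - 5*(-199)/(68 - 585) = 138/91 - 5*(-199)/(-517) = 138/91 - 5*(-1)*(-199)/517 = 138/91 - 1*995/517 = 138/91 - 995/517 = -19199/47047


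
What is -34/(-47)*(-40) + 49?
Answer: 943/47 ≈ 20.064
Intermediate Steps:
-34/(-47)*(-40) + 49 = -34*(-1/47)*(-40) + 49 = (34/47)*(-40) + 49 = -1360/47 + 49 = 943/47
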